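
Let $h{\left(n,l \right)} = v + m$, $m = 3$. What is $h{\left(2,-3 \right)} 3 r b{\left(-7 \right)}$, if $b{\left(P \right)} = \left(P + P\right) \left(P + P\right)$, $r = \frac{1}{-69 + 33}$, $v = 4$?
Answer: $- \frac{343}{3} \approx -114.33$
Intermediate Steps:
$r = - \frac{1}{36}$ ($r = \frac{1}{-36} = - \frac{1}{36} \approx -0.027778$)
$h{\left(n,l \right)} = 7$ ($h{\left(n,l \right)} = 4 + 3 = 7$)
$b{\left(P \right)} = 4 P^{2}$ ($b{\left(P \right)} = 2 P 2 P = 4 P^{2}$)
$h{\left(2,-3 \right)} 3 r b{\left(-7 \right)} = 7 \cdot 3 \left(- \frac{1}{36}\right) 4 \left(-7\right)^{2} = 21 \left(- \frac{1}{36}\right) 4 \cdot 49 = \left(- \frac{7}{12}\right) 196 = - \frac{343}{3}$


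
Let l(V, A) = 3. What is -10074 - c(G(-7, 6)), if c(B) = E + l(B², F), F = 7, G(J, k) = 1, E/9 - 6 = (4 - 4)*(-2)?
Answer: -10131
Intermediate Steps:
E = 54 (E = 54 + 9*((4 - 4)*(-2)) = 54 + 9*(0*(-2)) = 54 + 9*0 = 54 + 0 = 54)
c(B) = 57 (c(B) = 54 + 3 = 57)
-10074 - c(G(-7, 6)) = -10074 - 1*57 = -10074 - 57 = -10131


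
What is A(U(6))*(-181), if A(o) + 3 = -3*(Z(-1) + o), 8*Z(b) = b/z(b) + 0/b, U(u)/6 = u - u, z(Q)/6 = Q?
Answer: 8869/16 ≈ 554.31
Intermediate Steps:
z(Q) = 6*Q
U(u) = 0 (U(u) = 6*(u - u) = 6*0 = 0)
Z(b) = 1/48 (Z(b) = (b/((6*b)) + 0/b)/8 = (b*(1/(6*b)) + 0)/8 = (⅙ + 0)/8 = (⅛)*(⅙) = 1/48)
A(o) = -49/16 - 3*o (A(o) = -3 - 3*(1/48 + o) = -3 + (-1/16 - 3*o) = -49/16 - 3*o)
A(U(6))*(-181) = (-49/16 - 3*0)*(-181) = (-49/16 + 0)*(-181) = -49/16*(-181) = 8869/16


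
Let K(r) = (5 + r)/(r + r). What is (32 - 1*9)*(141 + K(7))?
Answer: 22839/7 ≈ 3262.7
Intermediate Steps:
K(r) = (5 + r)/(2*r) (K(r) = (5 + r)/((2*r)) = (5 + r)*(1/(2*r)) = (5 + r)/(2*r))
(32 - 1*9)*(141 + K(7)) = (32 - 1*9)*(141 + (½)*(5 + 7)/7) = (32 - 9)*(141 + (½)*(⅐)*12) = 23*(141 + 6/7) = 23*(993/7) = 22839/7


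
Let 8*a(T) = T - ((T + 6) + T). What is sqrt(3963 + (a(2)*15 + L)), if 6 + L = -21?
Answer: sqrt(3921) ≈ 62.618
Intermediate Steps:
L = -27 (L = -6 - 21 = -27)
a(T) = -3/4 - T/8 (a(T) = (T - ((T + 6) + T))/8 = (T - ((6 + T) + T))/8 = (T - (6 + 2*T))/8 = (T + (-6 - 2*T))/8 = (-6 - T)/8 = -3/4 - T/8)
sqrt(3963 + (a(2)*15 + L)) = sqrt(3963 + ((-3/4 - 1/8*2)*15 - 27)) = sqrt(3963 + ((-3/4 - 1/4)*15 - 27)) = sqrt(3963 + (-1*15 - 27)) = sqrt(3963 + (-15 - 27)) = sqrt(3963 - 42) = sqrt(3921)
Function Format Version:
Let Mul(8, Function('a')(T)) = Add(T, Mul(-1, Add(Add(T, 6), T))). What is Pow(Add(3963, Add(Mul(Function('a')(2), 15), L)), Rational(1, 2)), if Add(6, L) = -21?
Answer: Pow(3921, Rational(1, 2)) ≈ 62.618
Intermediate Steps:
L = -27 (L = Add(-6, -21) = -27)
Function('a')(T) = Add(Rational(-3, 4), Mul(Rational(-1, 8), T)) (Function('a')(T) = Mul(Rational(1, 8), Add(T, Mul(-1, Add(Add(T, 6), T)))) = Mul(Rational(1, 8), Add(T, Mul(-1, Add(Add(6, T), T)))) = Mul(Rational(1, 8), Add(T, Mul(-1, Add(6, Mul(2, T))))) = Mul(Rational(1, 8), Add(T, Add(-6, Mul(-2, T)))) = Mul(Rational(1, 8), Add(-6, Mul(-1, T))) = Add(Rational(-3, 4), Mul(Rational(-1, 8), T)))
Pow(Add(3963, Add(Mul(Function('a')(2), 15), L)), Rational(1, 2)) = Pow(Add(3963, Add(Mul(Add(Rational(-3, 4), Mul(Rational(-1, 8), 2)), 15), -27)), Rational(1, 2)) = Pow(Add(3963, Add(Mul(Add(Rational(-3, 4), Rational(-1, 4)), 15), -27)), Rational(1, 2)) = Pow(Add(3963, Add(Mul(-1, 15), -27)), Rational(1, 2)) = Pow(Add(3963, Add(-15, -27)), Rational(1, 2)) = Pow(Add(3963, -42), Rational(1, 2)) = Pow(3921, Rational(1, 2))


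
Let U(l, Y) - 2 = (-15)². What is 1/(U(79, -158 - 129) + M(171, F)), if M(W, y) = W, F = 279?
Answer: 1/398 ≈ 0.0025126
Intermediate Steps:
U(l, Y) = 227 (U(l, Y) = 2 + (-15)² = 2 + 225 = 227)
1/(U(79, -158 - 129) + M(171, F)) = 1/(227 + 171) = 1/398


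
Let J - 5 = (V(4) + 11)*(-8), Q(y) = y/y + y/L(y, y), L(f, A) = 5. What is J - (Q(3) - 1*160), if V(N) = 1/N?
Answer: 367/5 ≈ 73.400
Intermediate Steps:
Q(y) = 1 + y/5 (Q(y) = y/y + y/5 = 1 + y*(⅕) = 1 + y/5)
J = -85 (J = 5 + (1/4 + 11)*(-8) = 5 + (¼ + 11)*(-8) = 5 + (45/4)*(-8) = 5 - 90 = -85)
J - (Q(3) - 1*160) = -85 - ((1 + (⅕)*3) - 1*160) = -85 - ((1 + ⅗) - 160) = -85 - (8/5 - 160) = -85 - 1*(-792/5) = -85 + 792/5 = 367/5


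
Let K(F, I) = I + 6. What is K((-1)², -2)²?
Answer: 16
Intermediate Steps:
K(F, I) = 6 + I
K((-1)², -2)² = (6 - 2)² = 4² = 16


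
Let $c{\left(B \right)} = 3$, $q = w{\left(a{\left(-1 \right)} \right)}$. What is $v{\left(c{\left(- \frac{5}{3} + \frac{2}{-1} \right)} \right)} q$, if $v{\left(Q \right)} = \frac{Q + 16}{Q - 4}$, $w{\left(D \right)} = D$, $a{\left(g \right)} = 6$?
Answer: $-114$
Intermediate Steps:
$q = 6$
$v{\left(Q \right)} = \frac{16 + Q}{-4 + Q}$
$v{\left(c{\left(- \frac{5}{3} + \frac{2}{-1} \right)} \right)} q = \frac{16 + 3}{-4 + 3} \cdot 6 = \frac{1}{-1} \cdot 19 \cdot 6 = \left(-1\right) 19 \cdot 6 = \left(-19\right) 6 = -114$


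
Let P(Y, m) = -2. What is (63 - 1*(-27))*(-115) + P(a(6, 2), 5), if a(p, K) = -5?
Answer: -10352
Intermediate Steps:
(63 - 1*(-27))*(-115) + P(a(6, 2), 5) = (63 - 1*(-27))*(-115) - 2 = (63 + 27)*(-115) - 2 = 90*(-115) - 2 = -10350 - 2 = -10352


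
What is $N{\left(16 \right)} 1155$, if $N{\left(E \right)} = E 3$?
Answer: $55440$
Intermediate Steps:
$N{\left(E \right)} = 3 E$
$N{\left(16 \right)} 1155 = 3 \cdot 16 \cdot 1155 = 48 \cdot 1155 = 55440$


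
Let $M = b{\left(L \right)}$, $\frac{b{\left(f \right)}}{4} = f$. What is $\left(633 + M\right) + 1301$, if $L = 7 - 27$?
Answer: $1854$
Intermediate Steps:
$L = -20$
$b{\left(f \right)} = 4 f$
$M = -80$ ($M = 4 \left(-20\right) = -80$)
$\left(633 + M\right) + 1301 = \left(633 - 80\right) + 1301 = 553 + 1301 = 1854$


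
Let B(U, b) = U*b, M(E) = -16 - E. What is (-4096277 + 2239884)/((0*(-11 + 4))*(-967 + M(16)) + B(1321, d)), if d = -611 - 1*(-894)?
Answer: -1856393/373843 ≈ -4.9657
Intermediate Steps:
d = 283 (d = -611 + 894 = 283)
(-4096277 + 2239884)/((0*(-11 + 4))*(-967 + M(16)) + B(1321, d)) = (-4096277 + 2239884)/((0*(-11 + 4))*(-967 + (-16 - 1*16)) + 1321*283) = -1856393/((0*(-7))*(-967 + (-16 - 16)) + 373843) = -1856393/(0*(-967 - 32) + 373843) = -1856393/(0*(-999) + 373843) = -1856393/(0 + 373843) = -1856393/373843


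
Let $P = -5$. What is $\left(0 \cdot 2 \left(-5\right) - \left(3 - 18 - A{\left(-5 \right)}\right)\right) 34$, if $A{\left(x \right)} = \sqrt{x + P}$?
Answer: $510 + 34 i \sqrt{10} \approx 510.0 + 107.52 i$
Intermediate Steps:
$A{\left(x \right)} = \sqrt{-5 + x}$ ($A{\left(x \right)} = \sqrt{x - 5} = \sqrt{-5 + x}$)
$\left(0 \cdot 2 \left(-5\right) - \left(3 - 18 - A{\left(-5 \right)}\right)\right) 34 = \left(0 \cdot 2 \left(-5\right) - \left(3 - 18 - \sqrt{-5 - 5}\right)\right) 34 = \left(0 \left(-5\right) + \left(\sqrt{-10} - \left(3 - 18\right)\right)\right) 34 = \left(0 + \left(i \sqrt{10} - -15\right)\right) 34 = \left(0 + \left(i \sqrt{10} + 15\right)\right) 34 = \left(0 + \left(15 + i \sqrt{10}\right)\right) 34 = \left(15 + i \sqrt{10}\right) 34 = 510 + 34 i \sqrt{10}$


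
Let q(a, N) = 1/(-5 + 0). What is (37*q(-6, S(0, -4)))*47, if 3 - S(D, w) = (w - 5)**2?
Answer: -1739/5 ≈ -347.80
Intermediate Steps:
S(D, w) = 3 - (-5 + w)**2 (S(D, w) = 3 - (w - 5)**2 = 3 - (-5 + w)**2)
q(a, N) = -1/5 (q(a, N) = 1/(-5) = -1/5)
(37*q(-6, S(0, -4)))*47 = (37*(-1/5))*47 = -37/5*47 = -1739/5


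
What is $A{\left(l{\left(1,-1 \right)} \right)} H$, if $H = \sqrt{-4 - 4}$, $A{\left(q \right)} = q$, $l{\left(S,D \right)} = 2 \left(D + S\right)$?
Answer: $0$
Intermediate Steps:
$l{\left(S,D \right)} = 2 D + 2 S$
$H = 2 i \sqrt{2}$ ($H = \sqrt{-8} = 2 i \sqrt{2} \approx 2.8284 i$)
$A{\left(l{\left(1,-1 \right)} \right)} H = \left(2 \left(-1\right) + 2 \cdot 1\right) 2 i \sqrt{2} = \left(-2 + 2\right) 2 i \sqrt{2} = 0 \cdot 2 i \sqrt{2} = 0$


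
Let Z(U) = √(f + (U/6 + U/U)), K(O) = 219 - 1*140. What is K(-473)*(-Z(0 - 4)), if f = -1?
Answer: -79*I*√6/3 ≈ -64.503*I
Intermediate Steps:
K(O) = 79 (K(O) = 219 - 140 = 79)
Z(U) = √6*√U/6 (Z(U) = √(-1 + (U/6 + U/U)) = √(-1 + (U*(⅙) + 1)) = √(-1 + (U/6 + 1)) = √(-1 + (1 + U/6)) = √(U/6) = √6*√U/6)
K(-473)*(-Z(0 - 4)) = 79*(-√6*√(0 - 4)/6) = 79*(-√6*√(-4)/6) = 79*(-√6*2*I/6) = 79*(-I*√6/3) = -79*I*√6/3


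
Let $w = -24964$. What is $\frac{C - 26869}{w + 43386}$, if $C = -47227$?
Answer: $- \frac{37048}{9211} \approx -4.0221$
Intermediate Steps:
$\frac{C - 26869}{w + 43386} = \frac{-47227 - 26869}{-24964 + 43386} = - \frac{74096}{18422} = \left(-74096\right) \frac{1}{18422} = - \frac{37048}{9211}$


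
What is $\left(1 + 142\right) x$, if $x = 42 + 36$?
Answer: $11154$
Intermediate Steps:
$x = 78$
$\left(1 + 142\right) x = \left(1 + 142\right) 78 = 143 \cdot 78 = 11154$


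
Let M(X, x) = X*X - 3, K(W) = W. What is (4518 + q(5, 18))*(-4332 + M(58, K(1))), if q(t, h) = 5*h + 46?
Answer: -4519034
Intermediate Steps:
q(t, h) = 46 + 5*h
M(X, x) = -3 + X² (M(X, x) = X² - 3 = -3 + X²)
(4518 + q(5, 18))*(-4332 + M(58, K(1))) = (4518 + (46 + 5*18))*(-4332 + (-3 + 58²)) = (4518 + (46 + 90))*(-4332 + (-3 + 3364)) = (4518 + 136)*(-4332 + 3361) = 4654*(-971) = -4519034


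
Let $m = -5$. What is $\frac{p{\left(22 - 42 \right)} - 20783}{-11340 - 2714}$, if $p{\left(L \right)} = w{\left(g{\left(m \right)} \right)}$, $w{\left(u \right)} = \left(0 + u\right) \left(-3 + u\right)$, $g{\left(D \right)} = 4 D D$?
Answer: $\frac{11083}{14054} \approx 0.7886$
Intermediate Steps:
$g{\left(D \right)} = 4 D^{2}$
$w{\left(u \right)} = u \left(-3 + u\right)$
$p{\left(L \right)} = 9700$ ($p{\left(L \right)} = 4 \left(-5\right)^{2} \left(-3 + 4 \left(-5\right)^{2}\right) = 4 \cdot 25 \left(-3 + 4 \cdot 25\right) = 100 \left(-3 + 100\right) = 100 \cdot 97 = 9700$)
$\frac{p{\left(22 - 42 \right)} - 20783}{-11340 - 2714} = \frac{9700 - 20783}{-11340 - 2714} = - \frac{11083}{-14054} = \left(-11083\right) \left(- \frac{1}{14054}\right) = \frac{11083}{14054}$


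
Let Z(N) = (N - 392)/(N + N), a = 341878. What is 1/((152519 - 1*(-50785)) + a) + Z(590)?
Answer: 13493402/80414345 ≈ 0.16780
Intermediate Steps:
Z(N) = (-392 + N)/(2*N) (Z(N) = (-392 + N)/((2*N)) = (-392 + N)*(1/(2*N)) = (-392 + N)/(2*N))
1/((152519 - 1*(-50785)) + a) + Z(590) = 1/((152519 - 1*(-50785)) + 341878) + (1/2)*(-392 + 590)/590 = 1/((152519 + 50785) + 341878) + (1/2)*(1/590)*198 = 1/(203304 + 341878) + 99/590 = 1/545182 + 99/590 = 13493402/80414345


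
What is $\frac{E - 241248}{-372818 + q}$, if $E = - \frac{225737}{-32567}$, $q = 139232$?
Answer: $\frac{7856497879}{7607195262} \approx 1.0328$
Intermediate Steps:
$E = \frac{225737}{32567}$ ($E = \left(-225737\right) \left(- \frac{1}{32567}\right) = \frac{225737}{32567} \approx 6.9315$)
$\frac{E - 241248}{-372818 + q} = \frac{\frac{225737}{32567} - 241248}{-372818 + 139232} = - \frac{7856497879}{32567 \left(-233586\right)} = \left(- \frac{7856497879}{32567}\right) \left(- \frac{1}{233586}\right) = \frac{7856497879}{7607195262}$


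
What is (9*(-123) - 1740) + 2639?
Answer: -208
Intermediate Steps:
(9*(-123) - 1740) + 2639 = (-1107 - 1740) + 2639 = -2847 + 2639 = -208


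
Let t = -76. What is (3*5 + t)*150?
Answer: -9150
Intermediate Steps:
(3*5 + t)*150 = (3*5 - 76)*150 = (15 - 76)*150 = -61*150 = -9150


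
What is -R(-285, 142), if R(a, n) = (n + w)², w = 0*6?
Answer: -20164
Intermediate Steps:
w = 0
R(a, n) = n² (R(a, n) = (n + 0)² = n²)
-R(-285, 142) = -1*142² = -1*20164 = -20164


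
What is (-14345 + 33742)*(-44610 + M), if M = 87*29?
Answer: -816361539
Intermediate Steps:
M = 2523
(-14345 + 33742)*(-44610 + M) = (-14345 + 33742)*(-44610 + 2523) = 19397*(-42087) = -816361539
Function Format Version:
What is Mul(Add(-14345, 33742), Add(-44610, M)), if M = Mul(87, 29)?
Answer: -816361539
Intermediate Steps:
M = 2523
Mul(Add(-14345, 33742), Add(-44610, M)) = Mul(Add(-14345, 33742), Add(-44610, 2523)) = Mul(19397, -42087) = -816361539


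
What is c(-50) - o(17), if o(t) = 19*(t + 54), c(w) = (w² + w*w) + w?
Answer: 3601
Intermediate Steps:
c(w) = w + 2*w² (c(w) = (w² + w²) + w = 2*w² + w = w + 2*w²)
o(t) = 1026 + 19*t (o(t) = 19*(54 + t) = 1026 + 19*t)
c(-50) - o(17) = -50*(1 + 2*(-50)) - (1026 + 19*17) = -50*(1 - 100) - (1026 + 323) = -50*(-99) - 1*1349 = 4950 - 1349 = 3601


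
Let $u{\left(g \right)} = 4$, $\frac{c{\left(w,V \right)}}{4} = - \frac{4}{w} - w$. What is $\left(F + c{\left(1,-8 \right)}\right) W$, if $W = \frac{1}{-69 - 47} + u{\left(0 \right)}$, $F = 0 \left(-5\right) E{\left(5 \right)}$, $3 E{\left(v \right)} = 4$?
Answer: $- \frac{2315}{29} \approx -79.828$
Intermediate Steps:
$E{\left(v \right)} = \frac{4}{3}$ ($E{\left(v \right)} = \frac{1}{3} \cdot 4 = \frac{4}{3}$)
$c{\left(w,V \right)} = - \frac{16}{w} - 4 w$ ($c{\left(w,V \right)} = 4 \left(- \frac{4}{w} - w\right) = 4 \left(- w - \frac{4}{w}\right) = - \frac{16}{w} - 4 w$)
$F = 0$ ($F = 0 \left(-5\right) \frac{4}{3} = 0 \cdot \frac{4}{3} = 0$)
$W = \frac{463}{116}$ ($W = \frac{1}{-69 - 47} + 4 = \frac{1}{-116} + 4 = - \frac{1}{116} + 4 = \frac{463}{116} \approx 3.9914$)
$\left(F + c{\left(1,-8 \right)}\right) W = \left(0 - \left(4 + \frac{16}{1}\right)\right) \frac{463}{116} = \left(0 - 20\right) \frac{463}{116} = \left(-20\right) \frac{463}{116} = - \frac{2315}{29}$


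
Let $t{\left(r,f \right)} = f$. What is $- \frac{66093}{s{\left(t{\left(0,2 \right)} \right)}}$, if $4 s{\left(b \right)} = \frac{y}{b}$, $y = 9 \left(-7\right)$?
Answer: $\frac{176248}{21} \approx 8392.8$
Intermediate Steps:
$y = -63$
$s{\left(b \right)} = - \frac{63}{4 b}$ ($s{\left(b \right)} = \frac{\left(-63\right) \frac{1}{b}}{4} = - \frac{63}{4 b}$)
$- \frac{66093}{s{\left(t{\left(0,2 \right)} \right)}} = - \frac{66093}{\left(- \frac{63}{4}\right) \frac{1}{2}} = - \frac{66093}{- \frac{63}{8}} = \left(-66093\right) \left(- \frac{8}{63}\right) = \frac{176248}{21}$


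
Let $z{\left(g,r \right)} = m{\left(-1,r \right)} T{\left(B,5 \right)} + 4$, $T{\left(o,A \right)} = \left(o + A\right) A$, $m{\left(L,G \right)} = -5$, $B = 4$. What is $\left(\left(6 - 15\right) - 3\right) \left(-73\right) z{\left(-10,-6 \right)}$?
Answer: $-193596$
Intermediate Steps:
$T{\left(o,A \right)} = A \left(A + o\right)$ ($T{\left(o,A \right)} = \left(A + o\right) A = A \left(A + o\right)$)
$z{\left(g,r \right)} = -221$ ($z{\left(g,r \right)} = - 5 \cdot 5 \left(5 + 4\right) + 4 = - 5 \cdot 5 \cdot 9 + 4 = \left(-5\right) 45 + 4 = -225 + 4 = -221$)
$\left(\left(6 - 15\right) - 3\right) \left(-73\right) z{\left(-10,-6 \right)} = \left(\left(6 - 15\right) - 3\right) \left(-73\right) \left(-221\right) = \left(-9 - 3\right) \left(-73\right) \left(-221\right) = \left(-12\right) \left(-73\right) \left(-221\right) = 876 \left(-221\right) = -193596$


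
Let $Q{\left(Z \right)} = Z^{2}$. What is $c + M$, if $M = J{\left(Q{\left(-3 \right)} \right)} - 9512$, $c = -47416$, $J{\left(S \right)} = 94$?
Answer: $-56834$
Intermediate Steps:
$M = -9418$ ($M = 94 - 9512 = -9418$)
$c + M = -47416 - 9418 = -56834$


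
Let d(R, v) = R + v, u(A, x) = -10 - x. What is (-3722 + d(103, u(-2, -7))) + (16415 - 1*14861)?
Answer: -2068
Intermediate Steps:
(-3722 + d(103, u(-2, -7))) + (16415 - 1*14861) = (-3722 + (103 + (-10 - 1*(-7)))) + (16415 - 1*14861) = (-3722 + (103 + (-10 + 7))) + (16415 - 14861) = (-3722 + (103 - 3)) + 1554 = (-3722 + 100) + 1554 = -3622 + 1554 = -2068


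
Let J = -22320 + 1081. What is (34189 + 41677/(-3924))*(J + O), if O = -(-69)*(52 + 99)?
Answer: -362783669095/981 ≈ -3.6981e+8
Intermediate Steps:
O = 10419 (O = -(-69)*151 = -1*(-10419) = 10419)
J = -21239
(34189 + 41677/(-3924))*(J + O) = (34189 + 41677/(-3924))*(-21239 + 10419) = (34189 + 41677*(-1/3924))*(-10820) = (34189 - 41677/3924)*(-10820) = (134115959/3924)*(-10820) = -362783669095/981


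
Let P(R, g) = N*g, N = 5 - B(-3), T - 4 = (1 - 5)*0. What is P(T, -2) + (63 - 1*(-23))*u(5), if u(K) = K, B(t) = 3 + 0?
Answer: 426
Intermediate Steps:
B(t) = 3
T = 4 (T = 4 + (1 - 5)*0 = 4 - 4*0 = 4 + 0 = 4)
N = 2 (N = 5 - 1*3 = 5 - 3 = 2)
P(R, g) = 2*g
P(T, -2) + (63 - 1*(-23))*u(5) = 2*(-2) + (63 - 1*(-23))*5 = -4 + (63 + 23)*5 = -4 + 86*5 = -4 + 430 = 426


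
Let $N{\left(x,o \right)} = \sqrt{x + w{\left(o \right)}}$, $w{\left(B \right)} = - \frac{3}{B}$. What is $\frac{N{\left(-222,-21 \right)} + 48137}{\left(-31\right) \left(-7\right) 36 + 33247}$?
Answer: $\frac{48137}{41059} + \frac{i \sqrt{10871}}{287413} \approx 1.1724 + 0.00036277 i$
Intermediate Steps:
$N{\left(x,o \right)} = \sqrt{x - \frac{3}{o}}$
$\frac{N{\left(-222,-21 \right)} + 48137}{\left(-31\right) \left(-7\right) 36 + 33247} = \frac{\sqrt{-222 - \frac{3}{-21}} + 48137}{\left(-31\right) \left(-7\right) 36 + 33247} = \frac{\sqrt{-222 - - \frac{1}{7}} + 48137}{217 \cdot 36 + 33247} = \frac{\sqrt{-222 + \frac{1}{7}} + 48137}{7812 + 33247} = \frac{\sqrt{- \frac{1553}{7}} + 48137}{41059} = \left(\frac{i \sqrt{10871}}{7} + 48137\right) \frac{1}{41059} = \left(48137 + \frac{i \sqrt{10871}}{7}\right) \frac{1}{41059} = \frac{48137}{41059} + \frac{i \sqrt{10871}}{287413}$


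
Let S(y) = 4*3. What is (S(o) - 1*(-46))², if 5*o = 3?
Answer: 3364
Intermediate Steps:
o = ⅗ (o = (⅕)*3 = ⅗ ≈ 0.60000)
S(y) = 12
(S(o) - 1*(-46))² = (12 - 1*(-46))² = (12 + 46)² = 58² = 3364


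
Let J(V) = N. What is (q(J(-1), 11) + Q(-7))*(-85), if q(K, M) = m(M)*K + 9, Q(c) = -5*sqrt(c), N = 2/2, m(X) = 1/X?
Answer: -8500/11 + 425*I*sqrt(7) ≈ -772.73 + 1124.4*I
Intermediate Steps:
m(X) = 1/X
N = 1 (N = 2*(1/2) = 1)
J(V) = 1
q(K, M) = 9 + K/M (q(K, M) = K/M + 9 = 9 + K/M)
(q(J(-1), 11) + Q(-7))*(-85) = ((9 + 1/11) - 5*I*sqrt(7))*(-85) = (100/11 - 5*I*sqrt(7))*(-85) = -8500/11 + 425*I*sqrt(7)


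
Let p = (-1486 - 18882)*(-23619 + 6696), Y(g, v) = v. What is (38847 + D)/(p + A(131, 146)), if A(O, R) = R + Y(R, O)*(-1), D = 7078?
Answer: 45925/344687679 ≈ 0.00013324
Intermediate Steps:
p = 344687664 (p = -20368*(-16923) = 344687664)
A(O, R) = R - O (A(O, R) = R + O*(-1) = R - O)
(38847 + D)/(p + A(131, 146)) = (38847 + 7078)/(344687664 + (146 - 1*131)) = 45925/(344687664 + (146 - 131)) = 45925/(344687664 + 15) = 45925/344687679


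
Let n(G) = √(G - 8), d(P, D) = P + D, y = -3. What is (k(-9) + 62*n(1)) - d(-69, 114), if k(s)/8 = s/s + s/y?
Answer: -13 + 62*I*√7 ≈ -13.0 + 164.04*I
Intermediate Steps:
d(P, D) = D + P
n(G) = √(-8 + G)
k(s) = 8 - 8*s/3 (k(s) = 8*(s/s + s/(-3)) = 8*(1 + s*(-⅓)) = 8*(1 - s/3) = 8 - 8*s/3)
(k(-9) + 62*n(1)) - d(-69, 114) = ((8 - 8/3*(-9)) + 62*√(-8 + 1)) - (114 - 69) = ((8 + 24) + 62*√(-7)) - 1*45 = (32 + 62*(I*√7)) - 45 = (32 + 62*I*√7) - 45 = -13 + 62*I*√7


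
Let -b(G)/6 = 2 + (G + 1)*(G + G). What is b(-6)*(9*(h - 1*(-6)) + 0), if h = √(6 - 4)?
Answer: -20088 - 3348*√2 ≈ -24823.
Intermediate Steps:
h = √2 ≈ 1.4142
b(G) = -12 - 12*G*(1 + G) (b(G) = -6*(2 + (G + 1)*(G + G)) = -6*(2 + (1 + G)*(2*G)) = -6*(2 + 2*G*(1 + G)) = -12 - 12*G*(1 + G))
b(-6)*(9*(h - 1*(-6)) + 0) = (-12 - 12*(-6) - 12*(-6)²)*(9*(√2 - 1*(-6)) + 0) = (-12 + 72 - 12*36)*(9*(√2 + 6) + 0) = (-12 + 72 - 432)*(9*(6 + √2) + 0) = -372*((54 + 9*√2) + 0) = -372*(54 + 9*√2) = -20088 - 3348*√2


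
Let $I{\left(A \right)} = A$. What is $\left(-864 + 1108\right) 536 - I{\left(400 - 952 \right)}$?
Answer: $131336$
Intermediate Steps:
$\left(-864 + 1108\right) 536 - I{\left(400 - 952 \right)} = \left(-864 + 1108\right) 536 - \left(400 - 952\right) = 244 \cdot 536 - -552 = 130784 + 552 = 131336$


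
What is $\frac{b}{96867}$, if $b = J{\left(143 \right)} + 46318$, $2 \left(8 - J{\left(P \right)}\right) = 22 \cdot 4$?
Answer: $\frac{46282}{96867} \approx 0.47779$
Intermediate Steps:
$J{\left(P \right)} = -36$ ($J{\left(P \right)} = 8 - \frac{22 \cdot 4}{2} = 8 - 44 = -36$)
$b = 46282$ ($b = -36 + 46318 = 46282$)
$\frac{b}{96867} = \frac{46282}{96867}$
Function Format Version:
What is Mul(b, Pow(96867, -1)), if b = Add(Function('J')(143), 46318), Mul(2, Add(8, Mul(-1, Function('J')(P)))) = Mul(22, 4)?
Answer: Rational(46282, 96867) ≈ 0.47779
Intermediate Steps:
Function('J')(P) = -36 (Function('J')(P) = Add(8, Mul(Rational(-1, 2), Mul(22, 4))) = Add(8, Mul(Rational(-1, 2), 88)) = Add(8, -44) = -36)
b = 46282 (b = Add(-36, 46318) = 46282)
Mul(b, Pow(96867, -1)) = Mul(46282, Pow(96867, -1)) = Mul(46282, Rational(1, 96867)) = Rational(46282, 96867)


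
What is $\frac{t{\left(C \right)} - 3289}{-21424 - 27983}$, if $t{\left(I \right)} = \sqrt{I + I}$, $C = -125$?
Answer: $\frac{3289}{49407} - \frac{5 i \sqrt{10}}{49407} \approx 0.06657 - 0.00032002 i$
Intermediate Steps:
$t{\left(I \right)} = \sqrt{2} \sqrt{I}$ ($t{\left(I \right)} = \sqrt{2 I} = \sqrt{2} \sqrt{I}$)
$\frac{t{\left(C \right)} - 3289}{-21424 - 27983} = \frac{\sqrt{2} \sqrt{-125} - 3289}{-21424 - 27983} = \frac{\sqrt{2} \cdot 5 i \sqrt{5} - 3289}{-49407} = \left(5 i \sqrt{10} - 3289\right) \left(- \frac{1}{49407}\right) = \left(-3289 + 5 i \sqrt{10}\right) \left(- \frac{1}{49407}\right) = \frac{3289}{49407} - \frac{5 i \sqrt{10}}{49407}$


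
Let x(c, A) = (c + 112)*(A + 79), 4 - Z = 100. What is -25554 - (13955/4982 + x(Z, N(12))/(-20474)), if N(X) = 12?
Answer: -1303411987075/51000734 ≈ -25557.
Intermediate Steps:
Z = -96 (Z = 4 - 1*100 = 4 - 100 = -96)
x(c, A) = (79 + A)*(112 + c) (x(c, A) = (112 + c)*(79 + A) = (79 + A)*(112 + c))
-25554 - (13955/4982 + x(Z, N(12))/(-20474)) = -25554 - (13955/4982 + (8848 + 79*(-96) + 112*12 + 12*(-96))/(-20474)) = -25554 - (13955*(1/4982) + (8848 - 7584 + 1344 - 1152)*(-1/20474)) = -25554 - (13955/4982 + 1456*(-1/20474)) = -25554 - (13955/4982 - 728/10237) = -25554 - 1*139230439/51000734 = -25554 - 139230439/51000734 = -1303411987075/51000734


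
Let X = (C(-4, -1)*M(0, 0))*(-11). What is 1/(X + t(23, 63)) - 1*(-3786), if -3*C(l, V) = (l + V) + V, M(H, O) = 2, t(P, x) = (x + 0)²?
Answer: 14860051/3925 ≈ 3786.0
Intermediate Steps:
t(P, x) = x²
C(l, V) = -2*V/3 - l/3 (C(l, V) = -((l + V) + V)/3 = -((V + l) + V)/3 = -(l + 2*V)/3 = -2*V/3 - l/3)
X = -44 (X = ((-⅔*(-1) - ⅓*(-4))*2)*(-11) = ((⅔ + 4/3)*2)*(-11) = (2*2)*(-11) = 4*(-11) = -44)
1/(X + t(23, 63)) - 1*(-3786) = 1/(-44 + 63²) - 1*(-3786) = 1/(-44 + 3969) + 3786 = 1/3925 + 3786 = 14860051/3925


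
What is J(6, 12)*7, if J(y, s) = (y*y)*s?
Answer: 3024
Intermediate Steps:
J(y, s) = s*y² (J(y, s) = y²*s = s*y²)
J(6, 12)*7 = (12*6²)*7 = (12*36)*7 = 432*7 = 3024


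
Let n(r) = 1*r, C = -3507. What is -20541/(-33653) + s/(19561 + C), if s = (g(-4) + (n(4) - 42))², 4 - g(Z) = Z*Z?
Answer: 206948857/270132631 ≈ 0.76610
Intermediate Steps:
n(r) = r
g(Z) = 4 - Z² (g(Z) = 4 - Z*Z = 4 - Z²)
s = 2500 (s = ((4 - 1*(-4)²) + (4 - 42))² = ((4 - 1*16) - 38)² = ((4 - 16) - 38)² = (-12 - 38)² = (-50)² = 2500)
-20541/(-33653) + s/(19561 + C) = -20541/(-33653) + 2500/(19561 - 3507) = -20541*(-1/33653) + 2500/16054 = 20541/33653 + 2500*(1/16054) = 20541/33653 + 1250/8027 = 206948857/270132631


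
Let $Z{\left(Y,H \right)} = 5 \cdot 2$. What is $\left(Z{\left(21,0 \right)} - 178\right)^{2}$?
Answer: $28224$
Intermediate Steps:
$Z{\left(Y,H \right)} = 10$
$\left(Z{\left(21,0 \right)} - 178\right)^{2} = \left(10 - 178\right)^{2} = \left(-168\right)^{2} = 28224$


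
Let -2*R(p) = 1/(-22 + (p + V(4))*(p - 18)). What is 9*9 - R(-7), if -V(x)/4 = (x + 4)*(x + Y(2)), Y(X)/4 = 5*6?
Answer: 16095187/198706 ≈ 81.000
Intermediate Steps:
Y(X) = 120 (Y(X) = 4*(5*6) = 4*30 = 120)
V(x) = -4*(4 + x)*(120 + x) (V(x) = -4*(x + 4)*(x + 120) = -4*(4 + x)*(120 + x))
R(p) = -1/(2*(-22 + (-3968 + p)*(-18 + p))) (R(p) = -1/(2*(-22 + (p + (-1920 - 496*4 - 4*4²))*(p - 18))) = -1/(2*(-22 + (p + (-1920 - 1984 - 4*16))*(-18 + p))) = -1/(2*(-22 + (p + (-1920 - 1984 - 64))*(-18 + p))) = -1/(2*(-22 + (p - 3968)*(-18 + p))) = -1/(2*(-22 + (-3968 + p)*(-18 + p))))
9*9 - R(-7) = 9*9 - (-1)/(142804 - 7972*(-7) + 2*(-7)²) = 81 - (-1)/(142804 + 55804 + 2*49) = 81 - (-1)/(142804 + 55804 + 98) = 81 - (-1)/198706 = 81 - 1*(-1/198706) = 81 + 1/198706 = 16095187/198706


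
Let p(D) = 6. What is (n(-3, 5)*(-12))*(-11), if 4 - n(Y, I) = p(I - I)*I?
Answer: -3432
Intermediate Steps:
n(Y, I) = 4 - 6*I
(n(-3, 5)*(-12))*(-11) = ((4 - 6*5)*(-12))*(-11) = ((4 - 30)*(-12))*(-11) = -26*(-12)*(-11) = 312*(-11) = -3432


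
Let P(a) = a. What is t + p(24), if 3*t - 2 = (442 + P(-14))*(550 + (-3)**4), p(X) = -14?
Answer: 270028/3 ≈ 90009.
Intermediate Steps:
t = 270070/3 (t = 2/3 + ((442 - 14)*(550 + (-3)**4))/3 = 2/3 + (428*(550 + 81))/3 = 2/3 + (428*631)/3 = 2/3 + (1/3)*270068 = 2/3 + 270068/3 = 270070/3 ≈ 90023.)
t + p(24) = 270070/3 - 14 = 270028/3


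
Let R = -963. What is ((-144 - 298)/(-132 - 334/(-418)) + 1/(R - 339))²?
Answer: 50033765637025/4410529215876 ≈ 11.344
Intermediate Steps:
((-144 - 298)/(-132 - 334/(-418)) + 1/(R - 339))² = ((-144 - 298)/(-132 - 334/(-418)) + 1/(-963 - 339))² = (-442/(-132 - 334*(-1/418)) + 1/(-1302))² = (-442/(-132 + 167/209) - 1/1302)² = (-442/(-27421/209) - 1/1302)² = (-442*(-209/27421) - 1/1302)² = (5434/1613 - 1/1302)² = (7073455/2100126)² = 50033765637025/4410529215876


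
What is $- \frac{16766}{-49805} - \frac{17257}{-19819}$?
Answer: $\frac{1191770239}{987085295} \approx 1.2074$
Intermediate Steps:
$- \frac{16766}{-49805} - \frac{17257}{-19819} = \left(-16766\right) \left(- \frac{1}{49805}\right) - - \frac{17257}{19819} = \frac{16766}{49805} + \frac{17257}{19819} = \frac{1191770239}{987085295}$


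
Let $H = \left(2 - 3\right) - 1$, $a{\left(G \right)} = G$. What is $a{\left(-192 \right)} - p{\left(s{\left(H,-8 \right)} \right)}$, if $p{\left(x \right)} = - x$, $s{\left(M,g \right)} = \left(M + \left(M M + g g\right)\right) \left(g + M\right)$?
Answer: $-852$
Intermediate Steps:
$H = -2$ ($H = \left(2 - 3\right) - 1 = -1 - 1 = -2$)
$s{\left(M,g \right)} = \left(M + g\right) \left(M + M^{2} + g^{2}\right)$ ($s{\left(M,g \right)} = \left(M + \left(M^{2} + g^{2}\right)\right) \left(M + g\right) = \left(M + M^{2} + g^{2}\right) \left(M + g\right) = \left(M + g\right) \left(M + M^{2} + g^{2}\right)$)
$a{\left(-192 \right)} - p{\left(s{\left(H,-8 \right)} \right)} = -192 - - (\left(-2\right)^{2} + \left(-2\right)^{3} + \left(-8\right)^{3} - -16 - 2 \left(-8\right)^{2} - 8 \left(-2\right)^{2}) = -192 - - (4 - 8 - 512 + 16 - 128 - 32) = -192 - \left(-1\right) \left(-660\right) = -192 - 660 = -852$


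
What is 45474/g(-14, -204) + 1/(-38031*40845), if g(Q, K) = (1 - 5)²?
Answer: 35319114545707/12427009560 ≈ 2842.1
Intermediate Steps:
g(Q, K) = 16 (g(Q, K) = (-4)² = 16)
45474/g(-14, -204) + 1/(-38031*40845) = 45474/16 + 1/(-38031*40845) = 45474*(1/16) - 1/38031*1/40845 = 22737/8 - 1/1553376195 = 35319114545707/12427009560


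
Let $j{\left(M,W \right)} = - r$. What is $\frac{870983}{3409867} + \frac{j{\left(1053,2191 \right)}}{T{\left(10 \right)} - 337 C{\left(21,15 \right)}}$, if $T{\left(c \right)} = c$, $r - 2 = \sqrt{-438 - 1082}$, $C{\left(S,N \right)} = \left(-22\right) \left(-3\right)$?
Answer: $\frac{9685256895}{37904081572} + \frac{i \sqrt{95}}{5558} \approx 0.25552 + 0.0017537 i$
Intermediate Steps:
$C{\left(S,N \right)} = 66$
$r = 2 + 4 i \sqrt{95}$ ($r = 2 + \sqrt{-438 - 1082} = 2 + \sqrt{-1520} = 2 + 4 i \sqrt{95} \approx 2.0 + 38.987 i$)
$j{\left(M,W \right)} = -2 - 4 i \sqrt{95}$ ($j{\left(M,W \right)} = - (2 + 4 i \sqrt{95}) = -2 - 4 i \sqrt{95}$)
$\frac{870983}{3409867} + \frac{j{\left(1053,2191 \right)}}{T{\left(10 \right)} - 337 C{\left(21,15 \right)}} = \frac{870983}{3409867} + \frac{-2 - 4 i \sqrt{95}}{10 - 22242} = 870983 \cdot \frac{1}{3409867} + \frac{-2 - 4 i \sqrt{95}}{10 - 22242} = \frac{870983}{3409867} + \frac{-2 - 4 i \sqrt{95}}{-22232} = \frac{870983}{3409867} + \left(-2 - 4 i \sqrt{95}\right) \left(- \frac{1}{22232}\right) = \frac{870983}{3409867} + \left(\frac{1}{11116} + \frac{i \sqrt{95}}{5558}\right) = \frac{9685256895}{37904081572} + \frac{i \sqrt{95}}{5558}$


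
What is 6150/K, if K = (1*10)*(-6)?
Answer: -205/2 ≈ -102.50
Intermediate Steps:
K = -60 (K = 10*(-6) = -60)
6150/K = 6150/(-60) = 6150*(-1/60) = -205/2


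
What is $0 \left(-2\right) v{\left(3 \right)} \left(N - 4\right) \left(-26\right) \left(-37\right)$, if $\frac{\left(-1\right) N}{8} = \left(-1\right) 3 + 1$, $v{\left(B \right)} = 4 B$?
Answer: $0$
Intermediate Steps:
$N = 16$ ($N = - 8 \left(\left(-1\right) 3 + 1\right) = - 8 \left(-3 + 1\right) = \left(-8\right) \left(-2\right) = 16$)
$0 \left(-2\right) v{\left(3 \right)} \left(N - 4\right) \left(-26\right) \left(-37\right) = 0 \left(-2\right) 4 \cdot 3 \left(16 - 4\right) \left(-26\right) \left(-37\right) = 0 \cdot 12 \cdot 12 \left(-26\right) \left(-37\right) = 0 \cdot 144 \left(-26\right) \left(-37\right) = 0 \left(-26\right) \left(-37\right) = 0 \left(-37\right) = 0$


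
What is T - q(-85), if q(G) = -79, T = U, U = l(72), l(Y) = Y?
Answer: 151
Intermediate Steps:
U = 72
T = 72
T - q(-85) = 72 - 1*(-79) = 72 + 79 = 151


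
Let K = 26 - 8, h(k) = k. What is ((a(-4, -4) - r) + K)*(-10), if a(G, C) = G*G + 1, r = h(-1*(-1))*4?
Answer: -310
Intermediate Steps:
r = 4 (r = -1*(-1)*4 = 1*4 = 4)
K = 18
a(G, C) = 1 + G**2 (a(G, C) = G**2 + 1 = 1 + G**2)
((a(-4, -4) - r) + K)*(-10) = (((1 + (-4)**2) - 1*4) + 18)*(-10) = (((1 + 16) - 4) + 18)*(-10) = ((17 - 4) + 18)*(-10) = (13 + 18)*(-10) = 31*(-10) = -310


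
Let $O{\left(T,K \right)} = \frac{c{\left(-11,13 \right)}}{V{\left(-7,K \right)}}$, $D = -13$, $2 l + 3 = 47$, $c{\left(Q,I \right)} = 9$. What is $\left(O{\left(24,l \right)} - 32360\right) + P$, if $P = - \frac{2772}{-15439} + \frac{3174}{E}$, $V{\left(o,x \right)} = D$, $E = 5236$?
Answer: $- \frac{17003542874821}{525450926} \approx -32360.0$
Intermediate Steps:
$l = 22$ ($l = - \frac{3}{2} + \frac{1}{2} \cdot 47 = - \frac{3}{2} + \frac{47}{2} = 22$)
$V{\left(o,x \right)} = -13$
$P = \frac{31758789}{40419302}$ ($P = - \frac{2772}{-15439} + \frac{3174}{5236} = \left(-2772\right) \left(- \frac{1}{15439}\right) + 3174 \cdot \frac{1}{5236} = \frac{2772}{15439} + \frac{1587}{2618} = \frac{31758789}{40419302} \approx 0.78573$)
$O{\left(T,K \right)} = - \frac{9}{13}$ ($O{\left(T,K \right)} = \frac{9}{-13} = 9 \left(- \frac{1}{13}\right) = - \frac{9}{13}$)
$\left(O{\left(24,l \right)} - 32360\right) + P = \left(- \frac{9}{13} - 32360\right) + \frac{31758789}{40419302} = - \frac{420689}{13} + \frac{31758789}{40419302} = - \frac{17003542874821}{525450926}$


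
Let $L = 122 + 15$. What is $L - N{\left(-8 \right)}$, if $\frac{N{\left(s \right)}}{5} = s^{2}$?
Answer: $-183$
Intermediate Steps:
$L = 137$
$N{\left(s \right)} = 5 s^{2}$
$L - N{\left(-8 \right)} = 137 - 5 \left(-8\right)^{2} = 137 - 5 \cdot 64 = 137 - 320 = -183$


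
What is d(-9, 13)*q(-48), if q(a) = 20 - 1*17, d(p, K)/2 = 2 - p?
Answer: 66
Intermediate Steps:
d(p, K) = 4 - 2*p (d(p, K) = 2*(2 - p) = 4 - 2*p)
q(a) = 3 (q(a) = 20 - 17 = 3)
d(-9, 13)*q(-48) = (4 - 2*(-9))*3 = (4 + 18)*3 = 22*3 = 66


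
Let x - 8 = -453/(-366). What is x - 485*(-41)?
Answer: 2427097/122 ≈ 19894.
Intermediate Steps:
x = 1127/122 (x = 8 - 453/(-366) = 8 - 453*(-1/366) = 8 + 151/122 = 1127/122 ≈ 9.2377)
x - 485*(-41) = 1127/122 - 485*(-41) = 1127/122 + 19885 = 2427097/122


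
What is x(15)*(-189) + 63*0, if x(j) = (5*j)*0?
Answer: 0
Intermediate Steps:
x(j) = 0
x(15)*(-189) + 63*0 = 0*(-189) + 63*0 = 0 + 0 = 0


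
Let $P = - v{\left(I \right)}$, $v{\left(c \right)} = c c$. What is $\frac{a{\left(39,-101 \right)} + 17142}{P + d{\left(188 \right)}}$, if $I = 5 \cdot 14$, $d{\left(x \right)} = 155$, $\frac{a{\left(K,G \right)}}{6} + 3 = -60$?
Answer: $- \frac{16764}{4745} \approx -3.533$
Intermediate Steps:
$a{\left(K,G \right)} = -378$ ($a{\left(K,G \right)} = -18 + 6 \left(-60\right) = -18 - 360 = -378$)
$I = 70$
$v{\left(c \right)} = c^{2}$
$P = -4900$ ($P = - 70^{2} = \left(-1\right) 4900 = -4900$)
$\frac{a{\left(39,-101 \right)} + 17142}{P + d{\left(188 \right)}} = \frac{-378 + 17142}{-4900 + 155} = \frac{16764}{-4745} = 16764 \left(- \frac{1}{4745}\right) = - \frac{16764}{4745}$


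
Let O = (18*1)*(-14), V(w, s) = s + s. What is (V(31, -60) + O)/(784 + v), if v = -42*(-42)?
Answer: -93/637 ≈ -0.14600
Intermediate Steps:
v = 1764
V(w, s) = 2*s
O = -252 (O = 18*(-14) = -252)
(V(31, -60) + O)/(784 + v) = (2*(-60) - 252)/(784 + 1764) = (-120 - 252)/2548 = -372*1/2548 = -93/637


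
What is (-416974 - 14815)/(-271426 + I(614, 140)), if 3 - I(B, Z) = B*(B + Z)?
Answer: 431789/734379 ≈ 0.58797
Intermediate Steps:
I(B, Z) = 3 - B*(B + Z)
(-416974 - 14815)/(-271426 + I(614, 140)) = (-416974 - 14815)/(-271426 + (3 - 1*614² - 1*614*140)) = -431789/(-271426 + (3 - 1*376996 - 85960)) = -431789/(-271426 + (3 - 376996 - 85960)) = -431789/(-271426 - 462953) = -431789/(-734379) = -431789*(-1/734379) = 431789/734379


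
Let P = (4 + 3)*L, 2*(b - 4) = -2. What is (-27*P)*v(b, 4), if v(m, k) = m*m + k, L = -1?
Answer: 2457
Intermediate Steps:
b = 3 (b = 4 + (1/2)*(-2) = 4 - 1 = 3)
v(m, k) = k + m**2 (v(m, k) = m**2 + k = k + m**2)
P = -7 (P = (4 + 3)*(-1) = 7*(-1) = -7)
(-27*P)*v(b, 4) = (-27*(-7))*(4 + 3**2) = 189*(4 + 9) = 189*13 = 2457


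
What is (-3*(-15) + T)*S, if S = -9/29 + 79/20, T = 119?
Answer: 86551/145 ≈ 596.90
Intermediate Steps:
S = 2111/580 (S = -9*1/29 + 79*(1/20) = -9/29 + 79/20 = 2111/580 ≈ 3.6397)
(-3*(-15) + T)*S = (-3*(-15) + 119)*(2111/580) = (45 + 119)*(2111/580) = 164*(2111/580) = 86551/145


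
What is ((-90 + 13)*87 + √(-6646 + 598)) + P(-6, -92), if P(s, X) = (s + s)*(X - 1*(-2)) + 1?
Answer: -5618 + 12*I*√42 ≈ -5618.0 + 77.769*I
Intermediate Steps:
P(s, X) = 1 + 2*s*(2 + X) (P(s, X) = (2*s)*(X + 2) + 1 = (2*s)*(2 + X) + 1 = 2*s*(2 + X) + 1 = 1 + 2*s*(2 + X))
((-90 + 13)*87 + √(-6646 + 598)) + P(-6, -92) = ((-90 + 13)*87 + √(-6646 + 598)) + (1 + 4*(-6) + 2*(-92)*(-6)) = (-77*87 + √(-6048)) + (1 - 24 + 1104) = (-6699 + 12*I*√42) + 1081 = -5618 + 12*I*√42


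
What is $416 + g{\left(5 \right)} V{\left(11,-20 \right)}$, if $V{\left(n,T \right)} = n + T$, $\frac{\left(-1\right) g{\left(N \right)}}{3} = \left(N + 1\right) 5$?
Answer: $1226$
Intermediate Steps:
$g{\left(N \right)} = -15 - 15 N$ ($g{\left(N \right)} = - 3 \left(N + 1\right) 5 = - 3 \left(1 + N\right) 5 = - 3 \left(5 + 5 N\right) = -15 - 15 N$)
$V{\left(n,T \right)} = T + n$
$416 + g{\left(5 \right)} V{\left(11,-20 \right)} = 416 + \left(-15 - 75\right) \left(-20 + 11\right) = 416 + \left(-15 - 75\right) \left(-9\right) = 416 - -810 = 416 + 810 = 1226$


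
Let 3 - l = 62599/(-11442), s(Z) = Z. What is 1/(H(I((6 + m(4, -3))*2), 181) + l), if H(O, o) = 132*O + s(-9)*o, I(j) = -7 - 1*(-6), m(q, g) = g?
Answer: -11442/20052437 ≈ -0.00057060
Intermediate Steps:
I(j) = -1 (I(j) = -7 + 6 = -1)
H(O, o) = -9*o + 132*O (H(O, o) = 132*O - 9*o = -9*o + 132*O)
l = 96925/11442 (l = 3 - 62599/(-11442) = 3 - 62599*(-1)/11442 = 3 - 1*(-62599/11442) = 3 + 62599/11442 = 96925/11442 ≈ 8.4710)
1/(H(I((6 + m(4, -3))*2), 181) + l) = 1/((-9*181 + 132*(-1)) + 96925/11442) = 1/((-1629 - 132) + 96925/11442) = 1/(-1761 + 96925/11442) = 1/(-20052437/11442) = -11442/20052437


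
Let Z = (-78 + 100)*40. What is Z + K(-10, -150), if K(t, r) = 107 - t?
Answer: 997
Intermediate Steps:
Z = 880 (Z = 22*40 = 880)
Z + K(-10, -150) = 880 + (107 - 1*(-10)) = 880 + (107 + 10) = 880 + 117 = 997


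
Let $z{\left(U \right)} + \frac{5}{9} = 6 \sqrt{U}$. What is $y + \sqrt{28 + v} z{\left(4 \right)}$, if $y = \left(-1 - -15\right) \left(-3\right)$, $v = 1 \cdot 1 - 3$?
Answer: $-42 + \frac{103 \sqrt{26}}{9} \approx 16.355$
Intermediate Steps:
$z{\left(U \right)} = - \frac{5}{9} + 6 \sqrt{U}$
$v = -2$ ($v = 1 - 3 = -2$)
$y = -42$ ($y = \left(-1 + 15\right) \left(-3\right) = 14 \left(-3\right) = -42$)
$y + \sqrt{28 + v} z{\left(4 \right)} = -42 + \sqrt{28 - 2} \left(- \frac{5}{9} + 6 \sqrt{4}\right) = -42 + \sqrt{26} \left(- \frac{5}{9} + 6 \cdot 2\right) = -42 + \sqrt{26} \left(- \frac{5}{9} + 12\right) = -42 + \sqrt{26} \cdot \frac{103}{9} = -42 + \frac{103 \sqrt{26}}{9}$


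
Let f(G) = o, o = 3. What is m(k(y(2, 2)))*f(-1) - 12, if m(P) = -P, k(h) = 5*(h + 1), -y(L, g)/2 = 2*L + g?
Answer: 153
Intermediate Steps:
y(L, g) = -4*L - 2*g (y(L, g) = -2*(2*L + g) = -2*(g + 2*L) = -4*L - 2*g)
k(h) = 5 + 5*h (k(h) = 5*(1 + h) = 5 + 5*h)
f(G) = 3
m(k(y(2, 2)))*f(-1) - 12 = -(5 + 5*(-4*2 - 2*2))*3 - 12 = -(5 + 5*(-8 - 4))*3 - 12 = -(5 + 5*(-12))*3 - 12 = -(5 - 60)*3 - 12 = -1*(-55)*3 - 12 = 55*3 - 12 = 165 - 12 = 153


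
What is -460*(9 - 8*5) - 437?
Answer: 13823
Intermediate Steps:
-460*(9 - 8*5) - 437 = -460*(9 - 40) - 437 = -460*(-31) - 437 = 14260 - 437 = 13823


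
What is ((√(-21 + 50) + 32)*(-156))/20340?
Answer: -416/1695 - 13*√29/1695 ≈ -0.28673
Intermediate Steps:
((√(-21 + 50) + 32)*(-156))/20340 = ((√29 + 32)*(-156))*(1/20340) = ((32 + √29)*(-156))*(1/20340) = (-4992 - 156*√29)*(1/20340) = -416/1695 - 13*√29/1695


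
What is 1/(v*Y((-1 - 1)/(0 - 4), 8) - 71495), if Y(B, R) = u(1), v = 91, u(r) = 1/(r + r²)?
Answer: -2/142899 ≈ -1.3996e-5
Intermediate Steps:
Y(B, R) = ½ (Y(B, R) = 1/(1*(1 + 1)) = 1/2 = 1*(½) = ½)
1/(v*Y((-1 - 1)/(0 - 4), 8) - 71495) = 1/(91*(½) - 71495) = 1/(91/2 - 71495) = 1/(-142899/2) = -2/142899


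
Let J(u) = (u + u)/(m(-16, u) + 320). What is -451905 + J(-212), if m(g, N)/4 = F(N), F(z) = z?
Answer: -29825677/66 ≈ -4.5190e+5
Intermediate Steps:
m(g, N) = 4*N
J(u) = 2*u/(320 + 4*u) (J(u) = (u + u)/(4*u + 320) = (2*u)/(320 + 4*u) = 2*u/(320 + 4*u))
-451905 + J(-212) = -451905 + (½)*(-212)/(80 - 212) = -451905 + (½)*(-212)/(-132) = -451905 + (½)*(-212)*(-1/132) = -451905 + 53/66 = -29825677/66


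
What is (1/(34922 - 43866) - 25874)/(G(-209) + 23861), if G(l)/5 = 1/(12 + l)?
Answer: -45589160229/42042273728 ≈ -1.0844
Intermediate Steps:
G(l) = 5/(12 + l)
(1/(34922 - 43866) - 25874)/(G(-209) + 23861) = (1/(34922 - 43866) - 25874)/(5/(12 - 209) + 23861) = (1/(-8944) - 25874)/(5/(-197) + 23861) = (-1/8944 - 25874)/(5*(-1/197) + 23861) = -231417057/(8944*(-5/197 + 23861)) = -231417057/(8944*4700612/197) = -231417057/8944*197/4700612 = -45589160229/42042273728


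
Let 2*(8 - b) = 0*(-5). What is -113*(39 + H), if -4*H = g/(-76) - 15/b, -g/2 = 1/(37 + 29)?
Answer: -89484587/20064 ≈ -4460.0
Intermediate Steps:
b = 8 (b = 8 - 0*(-5) = 8 - ½*0 = 8 + 0 = 8)
g = -1/33 (g = -2/(37 + 29) = -2/66 = -2*1/66 = -1/33 ≈ -0.030303)
H = 9403/20064 (H = -(-1/33/(-76) - 15/8)/4 = -(-1/33*(-1/76) - 15*⅛)/4 = -(1/2508 - 15/8)/4 = -¼*(-9403/5016) = 9403/20064 ≈ 0.46865)
-113*(39 + H) = -113*(39 + 9403/20064) = -113*791899/20064 = -89484587/20064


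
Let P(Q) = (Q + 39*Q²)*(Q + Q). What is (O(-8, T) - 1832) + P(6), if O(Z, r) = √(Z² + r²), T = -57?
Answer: 15088 + √3313 ≈ 15146.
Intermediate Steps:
P(Q) = 2*Q*(Q + 39*Q²) (P(Q) = (Q + 39*Q²)*(2*Q) = 2*Q*(Q + 39*Q²))
(O(-8, T) - 1832) + P(6) = (√((-8)² + (-57)²) - 1832) + 6²*(2 + 78*6) = (√(64 + 3249) - 1832) + 36*(2 + 468) = (√3313 - 1832) + 36*470 = (-1832 + √3313) + 16920 = 15088 + √3313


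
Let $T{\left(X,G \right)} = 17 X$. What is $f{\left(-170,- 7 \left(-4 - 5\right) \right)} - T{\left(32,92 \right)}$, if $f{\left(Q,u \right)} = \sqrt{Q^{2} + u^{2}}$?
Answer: $-544 + \sqrt{32869} \approx -362.7$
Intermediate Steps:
$f{\left(-170,- 7 \left(-4 - 5\right) \right)} - T{\left(32,92 \right)} = \sqrt{\left(-170\right)^{2} + \left(- 7 \left(-4 - 5\right)\right)^{2}} - 17 \cdot 32 = \sqrt{28900 + \left(\left(-7\right) \left(-9\right)\right)^{2}} - 544 = \sqrt{28900 + 63^{2}} - 544 = \sqrt{28900 + 3969} - 544 = \sqrt{32869} - 544 = -544 + \sqrt{32869}$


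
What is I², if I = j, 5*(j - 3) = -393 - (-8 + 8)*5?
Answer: 142884/25 ≈ 5715.4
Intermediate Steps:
j = -378/5 (j = 3 + (-393 - (-8 + 8)*5)/5 = 3 + (-393 - 0*5)/5 = 3 + (-393 - 1*0)/5 = 3 + (-393 + 0)/5 = 3 + (⅕)*(-393) = 3 - 393/5 = -378/5 ≈ -75.600)
I = -378/5 ≈ -75.600
I² = (-378/5)² = 142884/25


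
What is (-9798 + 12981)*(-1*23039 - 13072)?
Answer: -114941313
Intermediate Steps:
(-9798 + 12981)*(-1*23039 - 13072) = 3183*(-23039 - 13072) = 3183*(-36111) = -114941313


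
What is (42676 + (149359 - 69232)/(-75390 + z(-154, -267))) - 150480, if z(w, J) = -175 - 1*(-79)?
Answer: -2712590957/25162 ≈ -1.0781e+5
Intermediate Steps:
z(w, J) = -96 (z(w, J) = -175 + 79 = -96)
(42676 + (149359 - 69232)/(-75390 + z(-154, -267))) - 150480 = (42676 + (149359 - 69232)/(-75390 - 96)) - 150480 = (42676 + 80127/(-75486)) - 150480 = (42676 + 80127*(-1/75486)) - 150480 = (42676 - 26709/25162) - 150480 = 1073786803/25162 - 150480 = -2712590957/25162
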